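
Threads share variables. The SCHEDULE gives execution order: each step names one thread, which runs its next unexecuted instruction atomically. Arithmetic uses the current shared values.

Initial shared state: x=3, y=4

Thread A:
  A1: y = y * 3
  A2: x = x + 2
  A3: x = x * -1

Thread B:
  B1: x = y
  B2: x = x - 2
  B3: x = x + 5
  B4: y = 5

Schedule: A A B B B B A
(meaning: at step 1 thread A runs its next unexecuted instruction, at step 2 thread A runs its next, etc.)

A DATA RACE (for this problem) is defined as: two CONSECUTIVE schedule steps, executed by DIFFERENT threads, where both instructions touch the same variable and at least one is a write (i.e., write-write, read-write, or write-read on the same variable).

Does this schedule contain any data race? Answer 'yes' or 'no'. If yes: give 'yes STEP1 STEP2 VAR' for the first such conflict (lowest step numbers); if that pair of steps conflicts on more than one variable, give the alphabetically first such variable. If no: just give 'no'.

Steps 1,2: same thread (A). No race.
Steps 2,3: A(x = x + 2) vs B(x = y). RACE on x (W-W).
Steps 3,4: same thread (B). No race.
Steps 4,5: same thread (B). No race.
Steps 5,6: same thread (B). No race.
Steps 6,7: B(r=-,w=y) vs A(r=x,w=x). No conflict.
First conflict at steps 2,3.

Answer: yes 2 3 x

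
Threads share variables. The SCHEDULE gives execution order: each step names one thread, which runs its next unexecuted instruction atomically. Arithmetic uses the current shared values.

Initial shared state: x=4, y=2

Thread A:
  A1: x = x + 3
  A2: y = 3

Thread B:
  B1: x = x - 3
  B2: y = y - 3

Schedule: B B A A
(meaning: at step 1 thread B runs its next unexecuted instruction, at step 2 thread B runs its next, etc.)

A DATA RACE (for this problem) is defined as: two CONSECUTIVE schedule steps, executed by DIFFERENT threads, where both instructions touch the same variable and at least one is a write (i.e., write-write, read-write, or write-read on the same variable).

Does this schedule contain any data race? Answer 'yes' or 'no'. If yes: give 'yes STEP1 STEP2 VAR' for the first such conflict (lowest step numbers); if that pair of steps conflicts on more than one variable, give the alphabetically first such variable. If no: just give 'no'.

Answer: no

Derivation:
Steps 1,2: same thread (B). No race.
Steps 2,3: B(r=y,w=y) vs A(r=x,w=x). No conflict.
Steps 3,4: same thread (A). No race.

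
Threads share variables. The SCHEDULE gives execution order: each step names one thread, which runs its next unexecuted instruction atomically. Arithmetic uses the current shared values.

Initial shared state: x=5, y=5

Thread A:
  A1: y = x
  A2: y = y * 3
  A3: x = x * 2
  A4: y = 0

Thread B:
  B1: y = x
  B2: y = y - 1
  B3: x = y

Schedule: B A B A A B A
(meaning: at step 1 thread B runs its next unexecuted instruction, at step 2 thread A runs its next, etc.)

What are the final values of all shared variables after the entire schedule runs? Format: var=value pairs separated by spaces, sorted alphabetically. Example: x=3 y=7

Answer: x=12 y=0

Derivation:
Step 1: thread B executes B1 (y = x). Shared: x=5 y=5. PCs: A@0 B@1
Step 2: thread A executes A1 (y = x). Shared: x=5 y=5. PCs: A@1 B@1
Step 3: thread B executes B2 (y = y - 1). Shared: x=5 y=4. PCs: A@1 B@2
Step 4: thread A executes A2 (y = y * 3). Shared: x=5 y=12. PCs: A@2 B@2
Step 5: thread A executes A3 (x = x * 2). Shared: x=10 y=12. PCs: A@3 B@2
Step 6: thread B executes B3 (x = y). Shared: x=12 y=12. PCs: A@3 B@3
Step 7: thread A executes A4 (y = 0). Shared: x=12 y=0. PCs: A@4 B@3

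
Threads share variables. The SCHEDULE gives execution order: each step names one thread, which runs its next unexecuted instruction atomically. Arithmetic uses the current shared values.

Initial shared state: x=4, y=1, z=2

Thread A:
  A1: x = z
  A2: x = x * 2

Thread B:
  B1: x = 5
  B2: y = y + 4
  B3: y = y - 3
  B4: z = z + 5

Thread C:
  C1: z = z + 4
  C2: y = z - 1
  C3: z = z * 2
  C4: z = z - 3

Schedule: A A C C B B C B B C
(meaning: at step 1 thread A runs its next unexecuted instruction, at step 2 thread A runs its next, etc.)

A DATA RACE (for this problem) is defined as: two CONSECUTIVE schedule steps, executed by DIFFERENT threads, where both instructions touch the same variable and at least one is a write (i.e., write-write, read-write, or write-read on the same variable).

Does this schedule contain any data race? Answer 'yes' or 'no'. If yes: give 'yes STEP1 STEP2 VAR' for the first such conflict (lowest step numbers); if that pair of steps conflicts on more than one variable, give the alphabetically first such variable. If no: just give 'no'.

Answer: yes 9 10 z

Derivation:
Steps 1,2: same thread (A). No race.
Steps 2,3: A(r=x,w=x) vs C(r=z,w=z). No conflict.
Steps 3,4: same thread (C). No race.
Steps 4,5: C(r=z,w=y) vs B(r=-,w=x). No conflict.
Steps 5,6: same thread (B). No race.
Steps 6,7: B(r=y,w=y) vs C(r=z,w=z). No conflict.
Steps 7,8: C(r=z,w=z) vs B(r=y,w=y). No conflict.
Steps 8,9: same thread (B). No race.
Steps 9,10: B(z = z + 5) vs C(z = z - 3). RACE on z (W-W).
First conflict at steps 9,10.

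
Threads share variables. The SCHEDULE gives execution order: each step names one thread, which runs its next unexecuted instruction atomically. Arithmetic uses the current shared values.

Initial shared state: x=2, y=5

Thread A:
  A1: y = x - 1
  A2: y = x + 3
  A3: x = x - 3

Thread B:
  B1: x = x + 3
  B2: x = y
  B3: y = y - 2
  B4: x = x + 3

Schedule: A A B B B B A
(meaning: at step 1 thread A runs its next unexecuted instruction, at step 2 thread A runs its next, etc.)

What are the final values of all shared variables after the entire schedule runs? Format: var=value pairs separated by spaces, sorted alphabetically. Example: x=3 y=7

Answer: x=5 y=3

Derivation:
Step 1: thread A executes A1 (y = x - 1). Shared: x=2 y=1. PCs: A@1 B@0
Step 2: thread A executes A2 (y = x + 3). Shared: x=2 y=5. PCs: A@2 B@0
Step 3: thread B executes B1 (x = x + 3). Shared: x=5 y=5. PCs: A@2 B@1
Step 4: thread B executes B2 (x = y). Shared: x=5 y=5. PCs: A@2 B@2
Step 5: thread B executes B3 (y = y - 2). Shared: x=5 y=3. PCs: A@2 B@3
Step 6: thread B executes B4 (x = x + 3). Shared: x=8 y=3. PCs: A@2 B@4
Step 7: thread A executes A3 (x = x - 3). Shared: x=5 y=3. PCs: A@3 B@4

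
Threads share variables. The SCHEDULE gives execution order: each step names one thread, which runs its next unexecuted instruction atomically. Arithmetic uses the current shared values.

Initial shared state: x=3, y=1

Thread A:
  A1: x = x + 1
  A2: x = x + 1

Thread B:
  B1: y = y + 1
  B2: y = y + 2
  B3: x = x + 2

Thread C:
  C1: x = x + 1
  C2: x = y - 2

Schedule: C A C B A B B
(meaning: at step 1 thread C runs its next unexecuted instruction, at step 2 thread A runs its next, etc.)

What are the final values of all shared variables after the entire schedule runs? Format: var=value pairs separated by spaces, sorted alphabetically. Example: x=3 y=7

Answer: x=2 y=4

Derivation:
Step 1: thread C executes C1 (x = x + 1). Shared: x=4 y=1. PCs: A@0 B@0 C@1
Step 2: thread A executes A1 (x = x + 1). Shared: x=5 y=1. PCs: A@1 B@0 C@1
Step 3: thread C executes C2 (x = y - 2). Shared: x=-1 y=1. PCs: A@1 B@0 C@2
Step 4: thread B executes B1 (y = y + 1). Shared: x=-1 y=2. PCs: A@1 B@1 C@2
Step 5: thread A executes A2 (x = x + 1). Shared: x=0 y=2. PCs: A@2 B@1 C@2
Step 6: thread B executes B2 (y = y + 2). Shared: x=0 y=4. PCs: A@2 B@2 C@2
Step 7: thread B executes B3 (x = x + 2). Shared: x=2 y=4. PCs: A@2 B@3 C@2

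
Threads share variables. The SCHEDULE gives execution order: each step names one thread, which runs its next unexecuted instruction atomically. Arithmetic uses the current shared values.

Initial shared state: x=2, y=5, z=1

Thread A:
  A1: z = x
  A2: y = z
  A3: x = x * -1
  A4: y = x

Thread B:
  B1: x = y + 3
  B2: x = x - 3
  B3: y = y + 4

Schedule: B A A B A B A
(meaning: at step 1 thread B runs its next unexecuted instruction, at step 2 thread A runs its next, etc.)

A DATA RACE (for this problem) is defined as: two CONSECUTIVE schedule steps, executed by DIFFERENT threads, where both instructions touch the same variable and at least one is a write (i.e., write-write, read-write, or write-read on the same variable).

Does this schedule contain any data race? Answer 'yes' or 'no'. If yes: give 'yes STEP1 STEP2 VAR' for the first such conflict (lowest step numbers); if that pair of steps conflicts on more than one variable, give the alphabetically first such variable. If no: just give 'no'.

Answer: yes 1 2 x

Derivation:
Steps 1,2: B(x = y + 3) vs A(z = x). RACE on x (W-R).
Steps 2,3: same thread (A). No race.
Steps 3,4: A(r=z,w=y) vs B(r=x,w=x). No conflict.
Steps 4,5: B(x = x - 3) vs A(x = x * -1). RACE on x (W-W).
Steps 5,6: A(r=x,w=x) vs B(r=y,w=y). No conflict.
Steps 6,7: B(y = y + 4) vs A(y = x). RACE on y (W-W).
First conflict at steps 1,2.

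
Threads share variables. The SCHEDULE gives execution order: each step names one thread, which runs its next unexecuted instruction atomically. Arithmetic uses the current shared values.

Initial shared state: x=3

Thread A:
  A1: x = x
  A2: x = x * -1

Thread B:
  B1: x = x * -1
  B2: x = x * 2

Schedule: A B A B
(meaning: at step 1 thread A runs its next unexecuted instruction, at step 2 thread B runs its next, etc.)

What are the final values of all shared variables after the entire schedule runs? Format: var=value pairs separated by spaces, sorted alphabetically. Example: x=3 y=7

Answer: x=6

Derivation:
Step 1: thread A executes A1 (x = x). Shared: x=3. PCs: A@1 B@0
Step 2: thread B executes B1 (x = x * -1). Shared: x=-3. PCs: A@1 B@1
Step 3: thread A executes A2 (x = x * -1). Shared: x=3. PCs: A@2 B@1
Step 4: thread B executes B2 (x = x * 2). Shared: x=6. PCs: A@2 B@2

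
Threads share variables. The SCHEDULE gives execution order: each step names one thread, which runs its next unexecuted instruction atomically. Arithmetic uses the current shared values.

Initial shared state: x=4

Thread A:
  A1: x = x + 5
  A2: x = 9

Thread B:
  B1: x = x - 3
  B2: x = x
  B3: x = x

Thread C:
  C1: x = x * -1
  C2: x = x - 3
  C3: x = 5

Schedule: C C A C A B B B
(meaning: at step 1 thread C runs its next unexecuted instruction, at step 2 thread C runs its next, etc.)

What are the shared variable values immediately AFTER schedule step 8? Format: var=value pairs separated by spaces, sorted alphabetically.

Answer: x=6

Derivation:
Step 1: thread C executes C1 (x = x * -1). Shared: x=-4. PCs: A@0 B@0 C@1
Step 2: thread C executes C2 (x = x - 3). Shared: x=-7. PCs: A@0 B@0 C@2
Step 3: thread A executes A1 (x = x + 5). Shared: x=-2. PCs: A@1 B@0 C@2
Step 4: thread C executes C3 (x = 5). Shared: x=5. PCs: A@1 B@0 C@3
Step 5: thread A executes A2 (x = 9). Shared: x=9. PCs: A@2 B@0 C@3
Step 6: thread B executes B1 (x = x - 3). Shared: x=6. PCs: A@2 B@1 C@3
Step 7: thread B executes B2 (x = x). Shared: x=6. PCs: A@2 B@2 C@3
Step 8: thread B executes B3 (x = x). Shared: x=6. PCs: A@2 B@3 C@3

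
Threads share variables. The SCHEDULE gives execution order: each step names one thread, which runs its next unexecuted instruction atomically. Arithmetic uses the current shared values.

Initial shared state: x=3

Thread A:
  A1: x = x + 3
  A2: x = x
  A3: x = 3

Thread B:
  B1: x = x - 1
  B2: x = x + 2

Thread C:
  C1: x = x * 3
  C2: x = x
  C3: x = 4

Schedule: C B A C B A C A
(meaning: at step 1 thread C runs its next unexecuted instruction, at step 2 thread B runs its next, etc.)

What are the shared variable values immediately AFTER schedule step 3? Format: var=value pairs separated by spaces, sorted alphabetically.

Answer: x=11

Derivation:
Step 1: thread C executes C1 (x = x * 3). Shared: x=9. PCs: A@0 B@0 C@1
Step 2: thread B executes B1 (x = x - 1). Shared: x=8. PCs: A@0 B@1 C@1
Step 3: thread A executes A1 (x = x + 3). Shared: x=11. PCs: A@1 B@1 C@1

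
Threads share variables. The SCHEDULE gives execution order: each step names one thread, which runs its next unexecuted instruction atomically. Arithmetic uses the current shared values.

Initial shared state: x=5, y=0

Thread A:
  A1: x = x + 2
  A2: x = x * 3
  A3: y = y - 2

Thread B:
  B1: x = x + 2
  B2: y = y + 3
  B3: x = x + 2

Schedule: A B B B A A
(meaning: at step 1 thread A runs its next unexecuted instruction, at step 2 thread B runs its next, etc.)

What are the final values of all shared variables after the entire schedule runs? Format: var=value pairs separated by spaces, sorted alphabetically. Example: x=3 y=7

Answer: x=33 y=1

Derivation:
Step 1: thread A executes A1 (x = x + 2). Shared: x=7 y=0. PCs: A@1 B@0
Step 2: thread B executes B1 (x = x + 2). Shared: x=9 y=0. PCs: A@1 B@1
Step 3: thread B executes B2 (y = y + 3). Shared: x=9 y=3. PCs: A@1 B@2
Step 4: thread B executes B3 (x = x + 2). Shared: x=11 y=3. PCs: A@1 B@3
Step 5: thread A executes A2 (x = x * 3). Shared: x=33 y=3. PCs: A@2 B@3
Step 6: thread A executes A3 (y = y - 2). Shared: x=33 y=1. PCs: A@3 B@3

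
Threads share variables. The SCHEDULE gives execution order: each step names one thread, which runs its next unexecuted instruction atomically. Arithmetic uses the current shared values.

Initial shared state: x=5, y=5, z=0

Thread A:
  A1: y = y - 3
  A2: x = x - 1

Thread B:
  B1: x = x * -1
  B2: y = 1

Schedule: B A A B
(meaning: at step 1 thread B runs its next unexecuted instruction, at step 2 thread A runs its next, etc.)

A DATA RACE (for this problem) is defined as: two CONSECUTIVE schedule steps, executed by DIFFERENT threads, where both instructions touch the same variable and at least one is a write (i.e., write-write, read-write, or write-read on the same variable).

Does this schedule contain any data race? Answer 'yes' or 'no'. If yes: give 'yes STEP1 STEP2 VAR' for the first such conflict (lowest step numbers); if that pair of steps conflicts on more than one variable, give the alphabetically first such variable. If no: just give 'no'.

Answer: no

Derivation:
Steps 1,2: B(r=x,w=x) vs A(r=y,w=y). No conflict.
Steps 2,3: same thread (A). No race.
Steps 3,4: A(r=x,w=x) vs B(r=-,w=y). No conflict.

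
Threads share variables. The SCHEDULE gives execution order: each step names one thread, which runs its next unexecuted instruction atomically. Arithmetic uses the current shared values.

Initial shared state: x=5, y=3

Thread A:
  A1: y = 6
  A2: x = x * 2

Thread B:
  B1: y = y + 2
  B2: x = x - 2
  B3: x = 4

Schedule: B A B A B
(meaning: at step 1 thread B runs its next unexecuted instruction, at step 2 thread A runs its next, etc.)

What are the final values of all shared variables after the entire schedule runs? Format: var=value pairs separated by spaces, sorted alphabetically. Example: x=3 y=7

Answer: x=4 y=6

Derivation:
Step 1: thread B executes B1 (y = y + 2). Shared: x=5 y=5. PCs: A@0 B@1
Step 2: thread A executes A1 (y = 6). Shared: x=5 y=6. PCs: A@1 B@1
Step 3: thread B executes B2 (x = x - 2). Shared: x=3 y=6. PCs: A@1 B@2
Step 4: thread A executes A2 (x = x * 2). Shared: x=6 y=6. PCs: A@2 B@2
Step 5: thread B executes B3 (x = 4). Shared: x=4 y=6. PCs: A@2 B@3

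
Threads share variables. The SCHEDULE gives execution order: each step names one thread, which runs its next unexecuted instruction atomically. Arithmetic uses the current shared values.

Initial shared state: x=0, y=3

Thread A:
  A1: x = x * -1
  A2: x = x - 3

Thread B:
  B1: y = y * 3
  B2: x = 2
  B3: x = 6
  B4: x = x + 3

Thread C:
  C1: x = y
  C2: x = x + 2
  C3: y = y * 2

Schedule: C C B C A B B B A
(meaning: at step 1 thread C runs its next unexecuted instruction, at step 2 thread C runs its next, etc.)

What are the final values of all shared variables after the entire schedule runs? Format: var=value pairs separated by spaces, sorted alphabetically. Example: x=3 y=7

Answer: x=6 y=18

Derivation:
Step 1: thread C executes C1 (x = y). Shared: x=3 y=3. PCs: A@0 B@0 C@1
Step 2: thread C executes C2 (x = x + 2). Shared: x=5 y=3. PCs: A@0 B@0 C@2
Step 3: thread B executes B1 (y = y * 3). Shared: x=5 y=9. PCs: A@0 B@1 C@2
Step 4: thread C executes C3 (y = y * 2). Shared: x=5 y=18. PCs: A@0 B@1 C@3
Step 5: thread A executes A1 (x = x * -1). Shared: x=-5 y=18. PCs: A@1 B@1 C@3
Step 6: thread B executes B2 (x = 2). Shared: x=2 y=18. PCs: A@1 B@2 C@3
Step 7: thread B executes B3 (x = 6). Shared: x=6 y=18. PCs: A@1 B@3 C@3
Step 8: thread B executes B4 (x = x + 3). Shared: x=9 y=18. PCs: A@1 B@4 C@3
Step 9: thread A executes A2 (x = x - 3). Shared: x=6 y=18. PCs: A@2 B@4 C@3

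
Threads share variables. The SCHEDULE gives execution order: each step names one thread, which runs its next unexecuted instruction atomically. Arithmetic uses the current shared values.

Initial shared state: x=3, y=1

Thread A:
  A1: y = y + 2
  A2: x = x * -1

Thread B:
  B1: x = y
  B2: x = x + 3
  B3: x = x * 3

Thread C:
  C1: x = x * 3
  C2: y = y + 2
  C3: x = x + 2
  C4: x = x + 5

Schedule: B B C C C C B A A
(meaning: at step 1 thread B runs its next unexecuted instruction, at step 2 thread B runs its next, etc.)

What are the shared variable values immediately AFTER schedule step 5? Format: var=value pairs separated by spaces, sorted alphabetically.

Step 1: thread B executes B1 (x = y). Shared: x=1 y=1. PCs: A@0 B@1 C@0
Step 2: thread B executes B2 (x = x + 3). Shared: x=4 y=1. PCs: A@0 B@2 C@0
Step 3: thread C executes C1 (x = x * 3). Shared: x=12 y=1. PCs: A@0 B@2 C@1
Step 4: thread C executes C2 (y = y + 2). Shared: x=12 y=3. PCs: A@0 B@2 C@2
Step 5: thread C executes C3 (x = x + 2). Shared: x=14 y=3. PCs: A@0 B@2 C@3

Answer: x=14 y=3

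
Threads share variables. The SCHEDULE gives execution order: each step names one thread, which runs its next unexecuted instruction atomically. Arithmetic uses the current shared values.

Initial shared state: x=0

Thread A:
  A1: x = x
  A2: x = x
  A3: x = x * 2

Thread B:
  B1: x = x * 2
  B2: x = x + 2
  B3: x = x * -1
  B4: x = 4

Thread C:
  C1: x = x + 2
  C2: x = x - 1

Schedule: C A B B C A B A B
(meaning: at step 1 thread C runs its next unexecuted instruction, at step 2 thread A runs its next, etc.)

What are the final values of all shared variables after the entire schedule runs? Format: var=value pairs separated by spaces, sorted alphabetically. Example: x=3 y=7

Step 1: thread C executes C1 (x = x + 2). Shared: x=2. PCs: A@0 B@0 C@1
Step 2: thread A executes A1 (x = x). Shared: x=2. PCs: A@1 B@0 C@1
Step 3: thread B executes B1 (x = x * 2). Shared: x=4. PCs: A@1 B@1 C@1
Step 4: thread B executes B2 (x = x + 2). Shared: x=6. PCs: A@1 B@2 C@1
Step 5: thread C executes C2 (x = x - 1). Shared: x=5. PCs: A@1 B@2 C@2
Step 6: thread A executes A2 (x = x). Shared: x=5. PCs: A@2 B@2 C@2
Step 7: thread B executes B3 (x = x * -1). Shared: x=-5. PCs: A@2 B@3 C@2
Step 8: thread A executes A3 (x = x * 2). Shared: x=-10. PCs: A@3 B@3 C@2
Step 9: thread B executes B4 (x = 4). Shared: x=4. PCs: A@3 B@4 C@2

Answer: x=4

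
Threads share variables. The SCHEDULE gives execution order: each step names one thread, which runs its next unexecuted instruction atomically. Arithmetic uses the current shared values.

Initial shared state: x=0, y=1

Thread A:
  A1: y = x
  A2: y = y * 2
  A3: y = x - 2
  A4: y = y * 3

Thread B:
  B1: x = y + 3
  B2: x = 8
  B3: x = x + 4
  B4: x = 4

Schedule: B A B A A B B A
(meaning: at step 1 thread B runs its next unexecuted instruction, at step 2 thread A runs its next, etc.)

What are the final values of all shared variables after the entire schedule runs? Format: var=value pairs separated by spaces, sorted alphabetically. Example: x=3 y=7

Step 1: thread B executes B1 (x = y + 3). Shared: x=4 y=1. PCs: A@0 B@1
Step 2: thread A executes A1 (y = x). Shared: x=4 y=4. PCs: A@1 B@1
Step 3: thread B executes B2 (x = 8). Shared: x=8 y=4. PCs: A@1 B@2
Step 4: thread A executes A2 (y = y * 2). Shared: x=8 y=8. PCs: A@2 B@2
Step 5: thread A executes A3 (y = x - 2). Shared: x=8 y=6. PCs: A@3 B@2
Step 6: thread B executes B3 (x = x + 4). Shared: x=12 y=6. PCs: A@3 B@3
Step 7: thread B executes B4 (x = 4). Shared: x=4 y=6. PCs: A@3 B@4
Step 8: thread A executes A4 (y = y * 3). Shared: x=4 y=18. PCs: A@4 B@4

Answer: x=4 y=18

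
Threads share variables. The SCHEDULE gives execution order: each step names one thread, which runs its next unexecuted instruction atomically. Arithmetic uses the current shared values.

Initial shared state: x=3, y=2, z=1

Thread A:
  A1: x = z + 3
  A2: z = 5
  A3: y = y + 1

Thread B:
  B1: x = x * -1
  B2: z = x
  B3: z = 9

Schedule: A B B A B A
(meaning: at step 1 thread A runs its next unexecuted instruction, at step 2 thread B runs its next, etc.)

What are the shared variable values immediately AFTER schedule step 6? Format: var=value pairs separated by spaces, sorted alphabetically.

Step 1: thread A executes A1 (x = z + 3). Shared: x=4 y=2 z=1. PCs: A@1 B@0
Step 2: thread B executes B1 (x = x * -1). Shared: x=-4 y=2 z=1. PCs: A@1 B@1
Step 3: thread B executes B2 (z = x). Shared: x=-4 y=2 z=-4. PCs: A@1 B@2
Step 4: thread A executes A2 (z = 5). Shared: x=-4 y=2 z=5. PCs: A@2 B@2
Step 5: thread B executes B3 (z = 9). Shared: x=-4 y=2 z=9. PCs: A@2 B@3
Step 6: thread A executes A3 (y = y + 1). Shared: x=-4 y=3 z=9. PCs: A@3 B@3

Answer: x=-4 y=3 z=9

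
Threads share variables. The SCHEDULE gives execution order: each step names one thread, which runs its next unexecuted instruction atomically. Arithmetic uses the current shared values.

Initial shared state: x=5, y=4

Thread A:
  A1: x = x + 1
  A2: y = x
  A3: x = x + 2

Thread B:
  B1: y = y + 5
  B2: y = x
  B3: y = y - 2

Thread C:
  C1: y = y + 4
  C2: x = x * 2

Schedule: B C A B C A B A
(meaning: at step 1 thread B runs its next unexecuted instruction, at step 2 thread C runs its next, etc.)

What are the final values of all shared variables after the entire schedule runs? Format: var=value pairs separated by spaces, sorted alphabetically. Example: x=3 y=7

Step 1: thread B executes B1 (y = y + 5). Shared: x=5 y=9. PCs: A@0 B@1 C@0
Step 2: thread C executes C1 (y = y + 4). Shared: x=5 y=13. PCs: A@0 B@1 C@1
Step 3: thread A executes A1 (x = x + 1). Shared: x=6 y=13. PCs: A@1 B@1 C@1
Step 4: thread B executes B2 (y = x). Shared: x=6 y=6. PCs: A@1 B@2 C@1
Step 5: thread C executes C2 (x = x * 2). Shared: x=12 y=6. PCs: A@1 B@2 C@2
Step 6: thread A executes A2 (y = x). Shared: x=12 y=12. PCs: A@2 B@2 C@2
Step 7: thread B executes B3 (y = y - 2). Shared: x=12 y=10. PCs: A@2 B@3 C@2
Step 8: thread A executes A3 (x = x + 2). Shared: x=14 y=10. PCs: A@3 B@3 C@2

Answer: x=14 y=10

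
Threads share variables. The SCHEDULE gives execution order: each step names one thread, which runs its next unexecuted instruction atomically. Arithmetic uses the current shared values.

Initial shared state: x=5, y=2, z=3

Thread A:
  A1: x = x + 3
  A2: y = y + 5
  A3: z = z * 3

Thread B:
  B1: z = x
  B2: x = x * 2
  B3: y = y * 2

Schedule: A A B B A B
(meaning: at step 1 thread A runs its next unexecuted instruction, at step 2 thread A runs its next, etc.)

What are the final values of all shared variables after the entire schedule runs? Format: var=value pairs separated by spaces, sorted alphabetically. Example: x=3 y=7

Answer: x=16 y=14 z=24

Derivation:
Step 1: thread A executes A1 (x = x + 3). Shared: x=8 y=2 z=3. PCs: A@1 B@0
Step 2: thread A executes A2 (y = y + 5). Shared: x=8 y=7 z=3. PCs: A@2 B@0
Step 3: thread B executes B1 (z = x). Shared: x=8 y=7 z=8. PCs: A@2 B@1
Step 4: thread B executes B2 (x = x * 2). Shared: x=16 y=7 z=8. PCs: A@2 B@2
Step 5: thread A executes A3 (z = z * 3). Shared: x=16 y=7 z=24. PCs: A@3 B@2
Step 6: thread B executes B3 (y = y * 2). Shared: x=16 y=14 z=24. PCs: A@3 B@3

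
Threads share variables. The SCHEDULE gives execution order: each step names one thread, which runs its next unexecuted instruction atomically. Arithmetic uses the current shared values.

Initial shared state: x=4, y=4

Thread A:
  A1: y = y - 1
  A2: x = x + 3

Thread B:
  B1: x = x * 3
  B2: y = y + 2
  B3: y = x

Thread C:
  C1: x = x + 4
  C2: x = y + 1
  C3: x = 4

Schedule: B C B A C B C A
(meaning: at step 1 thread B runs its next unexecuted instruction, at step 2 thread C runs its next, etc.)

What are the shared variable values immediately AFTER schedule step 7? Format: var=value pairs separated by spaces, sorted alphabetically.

Step 1: thread B executes B1 (x = x * 3). Shared: x=12 y=4. PCs: A@0 B@1 C@0
Step 2: thread C executes C1 (x = x + 4). Shared: x=16 y=4. PCs: A@0 B@1 C@1
Step 3: thread B executes B2 (y = y + 2). Shared: x=16 y=6. PCs: A@0 B@2 C@1
Step 4: thread A executes A1 (y = y - 1). Shared: x=16 y=5. PCs: A@1 B@2 C@1
Step 5: thread C executes C2 (x = y + 1). Shared: x=6 y=5. PCs: A@1 B@2 C@2
Step 6: thread B executes B3 (y = x). Shared: x=6 y=6. PCs: A@1 B@3 C@2
Step 7: thread C executes C3 (x = 4). Shared: x=4 y=6. PCs: A@1 B@3 C@3

Answer: x=4 y=6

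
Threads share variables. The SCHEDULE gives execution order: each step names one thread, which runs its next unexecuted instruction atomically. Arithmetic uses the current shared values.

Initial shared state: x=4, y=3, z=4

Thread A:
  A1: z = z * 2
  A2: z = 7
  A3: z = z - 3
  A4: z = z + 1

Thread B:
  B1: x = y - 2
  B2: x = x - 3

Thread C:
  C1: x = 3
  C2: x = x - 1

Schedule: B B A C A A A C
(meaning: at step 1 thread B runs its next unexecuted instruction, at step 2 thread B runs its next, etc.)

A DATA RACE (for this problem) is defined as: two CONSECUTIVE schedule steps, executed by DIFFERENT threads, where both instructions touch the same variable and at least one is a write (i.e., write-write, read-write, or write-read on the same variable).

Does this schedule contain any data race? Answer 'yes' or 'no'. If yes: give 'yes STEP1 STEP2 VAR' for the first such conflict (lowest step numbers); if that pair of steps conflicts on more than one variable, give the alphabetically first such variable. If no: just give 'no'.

Steps 1,2: same thread (B). No race.
Steps 2,3: B(r=x,w=x) vs A(r=z,w=z). No conflict.
Steps 3,4: A(r=z,w=z) vs C(r=-,w=x). No conflict.
Steps 4,5: C(r=-,w=x) vs A(r=-,w=z). No conflict.
Steps 5,6: same thread (A). No race.
Steps 6,7: same thread (A). No race.
Steps 7,8: A(r=z,w=z) vs C(r=x,w=x). No conflict.

Answer: no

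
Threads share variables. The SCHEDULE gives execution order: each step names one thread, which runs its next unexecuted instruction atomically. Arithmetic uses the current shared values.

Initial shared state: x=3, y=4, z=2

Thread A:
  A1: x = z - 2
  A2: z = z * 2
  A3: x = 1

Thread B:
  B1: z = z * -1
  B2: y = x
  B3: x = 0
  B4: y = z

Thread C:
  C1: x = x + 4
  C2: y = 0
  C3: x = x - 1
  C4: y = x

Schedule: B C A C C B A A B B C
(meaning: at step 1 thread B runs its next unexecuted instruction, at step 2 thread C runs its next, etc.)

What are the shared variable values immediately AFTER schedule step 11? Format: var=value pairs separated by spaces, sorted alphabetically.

Answer: x=0 y=0 z=-4

Derivation:
Step 1: thread B executes B1 (z = z * -1). Shared: x=3 y=4 z=-2. PCs: A@0 B@1 C@0
Step 2: thread C executes C1 (x = x + 4). Shared: x=7 y=4 z=-2. PCs: A@0 B@1 C@1
Step 3: thread A executes A1 (x = z - 2). Shared: x=-4 y=4 z=-2. PCs: A@1 B@1 C@1
Step 4: thread C executes C2 (y = 0). Shared: x=-4 y=0 z=-2. PCs: A@1 B@1 C@2
Step 5: thread C executes C3 (x = x - 1). Shared: x=-5 y=0 z=-2. PCs: A@1 B@1 C@3
Step 6: thread B executes B2 (y = x). Shared: x=-5 y=-5 z=-2. PCs: A@1 B@2 C@3
Step 7: thread A executes A2 (z = z * 2). Shared: x=-5 y=-5 z=-4. PCs: A@2 B@2 C@3
Step 8: thread A executes A3 (x = 1). Shared: x=1 y=-5 z=-4. PCs: A@3 B@2 C@3
Step 9: thread B executes B3 (x = 0). Shared: x=0 y=-5 z=-4. PCs: A@3 B@3 C@3
Step 10: thread B executes B4 (y = z). Shared: x=0 y=-4 z=-4. PCs: A@3 B@4 C@3
Step 11: thread C executes C4 (y = x). Shared: x=0 y=0 z=-4. PCs: A@3 B@4 C@4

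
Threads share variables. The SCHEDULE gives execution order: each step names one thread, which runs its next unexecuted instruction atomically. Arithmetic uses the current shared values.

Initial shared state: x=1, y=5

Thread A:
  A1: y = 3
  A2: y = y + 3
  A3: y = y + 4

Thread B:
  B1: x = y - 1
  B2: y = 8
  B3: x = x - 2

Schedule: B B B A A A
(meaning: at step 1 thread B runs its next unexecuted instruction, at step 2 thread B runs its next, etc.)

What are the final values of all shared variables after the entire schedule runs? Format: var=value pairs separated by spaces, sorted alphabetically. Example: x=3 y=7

Answer: x=2 y=10

Derivation:
Step 1: thread B executes B1 (x = y - 1). Shared: x=4 y=5. PCs: A@0 B@1
Step 2: thread B executes B2 (y = 8). Shared: x=4 y=8. PCs: A@0 B@2
Step 3: thread B executes B3 (x = x - 2). Shared: x=2 y=8. PCs: A@0 B@3
Step 4: thread A executes A1 (y = 3). Shared: x=2 y=3. PCs: A@1 B@3
Step 5: thread A executes A2 (y = y + 3). Shared: x=2 y=6. PCs: A@2 B@3
Step 6: thread A executes A3 (y = y + 4). Shared: x=2 y=10. PCs: A@3 B@3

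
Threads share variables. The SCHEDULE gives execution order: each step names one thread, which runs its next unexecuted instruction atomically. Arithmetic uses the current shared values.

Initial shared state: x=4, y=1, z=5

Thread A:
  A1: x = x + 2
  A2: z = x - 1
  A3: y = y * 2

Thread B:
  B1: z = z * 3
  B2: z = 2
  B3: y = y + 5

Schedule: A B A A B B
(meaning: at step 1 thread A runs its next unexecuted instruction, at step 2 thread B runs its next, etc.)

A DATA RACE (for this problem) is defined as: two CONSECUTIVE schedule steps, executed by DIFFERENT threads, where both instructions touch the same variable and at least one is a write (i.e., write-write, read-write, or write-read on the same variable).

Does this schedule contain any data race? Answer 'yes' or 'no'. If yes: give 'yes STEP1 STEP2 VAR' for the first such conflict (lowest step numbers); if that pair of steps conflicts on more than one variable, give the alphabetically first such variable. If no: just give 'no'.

Steps 1,2: A(r=x,w=x) vs B(r=z,w=z). No conflict.
Steps 2,3: B(z = z * 3) vs A(z = x - 1). RACE on z (W-W).
Steps 3,4: same thread (A). No race.
Steps 4,5: A(r=y,w=y) vs B(r=-,w=z). No conflict.
Steps 5,6: same thread (B). No race.
First conflict at steps 2,3.

Answer: yes 2 3 z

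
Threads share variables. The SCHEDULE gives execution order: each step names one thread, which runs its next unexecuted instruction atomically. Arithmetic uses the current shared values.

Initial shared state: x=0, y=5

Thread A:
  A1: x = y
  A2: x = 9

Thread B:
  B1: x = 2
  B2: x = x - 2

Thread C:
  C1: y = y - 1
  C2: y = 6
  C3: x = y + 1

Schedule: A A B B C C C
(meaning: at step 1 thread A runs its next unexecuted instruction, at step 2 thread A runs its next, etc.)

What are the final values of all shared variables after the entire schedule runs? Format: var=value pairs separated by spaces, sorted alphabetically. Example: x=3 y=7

Step 1: thread A executes A1 (x = y). Shared: x=5 y=5. PCs: A@1 B@0 C@0
Step 2: thread A executes A2 (x = 9). Shared: x=9 y=5. PCs: A@2 B@0 C@0
Step 3: thread B executes B1 (x = 2). Shared: x=2 y=5. PCs: A@2 B@1 C@0
Step 4: thread B executes B2 (x = x - 2). Shared: x=0 y=5. PCs: A@2 B@2 C@0
Step 5: thread C executes C1 (y = y - 1). Shared: x=0 y=4. PCs: A@2 B@2 C@1
Step 6: thread C executes C2 (y = 6). Shared: x=0 y=6. PCs: A@2 B@2 C@2
Step 7: thread C executes C3 (x = y + 1). Shared: x=7 y=6. PCs: A@2 B@2 C@3

Answer: x=7 y=6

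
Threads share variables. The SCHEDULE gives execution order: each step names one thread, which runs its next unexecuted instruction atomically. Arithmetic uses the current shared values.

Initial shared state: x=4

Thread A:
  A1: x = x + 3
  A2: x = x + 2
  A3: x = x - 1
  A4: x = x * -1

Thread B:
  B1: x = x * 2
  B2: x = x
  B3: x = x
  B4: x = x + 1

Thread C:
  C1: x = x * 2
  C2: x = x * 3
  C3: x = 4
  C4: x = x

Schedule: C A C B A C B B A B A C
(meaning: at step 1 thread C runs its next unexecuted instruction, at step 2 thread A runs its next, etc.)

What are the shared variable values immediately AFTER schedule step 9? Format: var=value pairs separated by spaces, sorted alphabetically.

Step 1: thread C executes C1 (x = x * 2). Shared: x=8. PCs: A@0 B@0 C@1
Step 2: thread A executes A1 (x = x + 3). Shared: x=11. PCs: A@1 B@0 C@1
Step 3: thread C executes C2 (x = x * 3). Shared: x=33. PCs: A@1 B@0 C@2
Step 4: thread B executes B1 (x = x * 2). Shared: x=66. PCs: A@1 B@1 C@2
Step 5: thread A executes A2 (x = x + 2). Shared: x=68. PCs: A@2 B@1 C@2
Step 6: thread C executes C3 (x = 4). Shared: x=4. PCs: A@2 B@1 C@3
Step 7: thread B executes B2 (x = x). Shared: x=4. PCs: A@2 B@2 C@3
Step 8: thread B executes B3 (x = x). Shared: x=4. PCs: A@2 B@3 C@3
Step 9: thread A executes A3 (x = x - 1). Shared: x=3. PCs: A@3 B@3 C@3

Answer: x=3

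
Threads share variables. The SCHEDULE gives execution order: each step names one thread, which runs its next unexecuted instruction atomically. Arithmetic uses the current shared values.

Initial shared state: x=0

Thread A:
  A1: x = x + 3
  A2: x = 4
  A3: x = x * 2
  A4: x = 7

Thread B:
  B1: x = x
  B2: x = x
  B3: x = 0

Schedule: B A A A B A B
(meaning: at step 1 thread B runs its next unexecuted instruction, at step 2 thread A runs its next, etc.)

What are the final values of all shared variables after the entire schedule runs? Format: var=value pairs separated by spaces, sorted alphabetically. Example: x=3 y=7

Answer: x=0

Derivation:
Step 1: thread B executes B1 (x = x). Shared: x=0. PCs: A@0 B@1
Step 2: thread A executes A1 (x = x + 3). Shared: x=3. PCs: A@1 B@1
Step 3: thread A executes A2 (x = 4). Shared: x=4. PCs: A@2 B@1
Step 4: thread A executes A3 (x = x * 2). Shared: x=8. PCs: A@3 B@1
Step 5: thread B executes B2 (x = x). Shared: x=8. PCs: A@3 B@2
Step 6: thread A executes A4 (x = 7). Shared: x=7. PCs: A@4 B@2
Step 7: thread B executes B3 (x = 0). Shared: x=0. PCs: A@4 B@3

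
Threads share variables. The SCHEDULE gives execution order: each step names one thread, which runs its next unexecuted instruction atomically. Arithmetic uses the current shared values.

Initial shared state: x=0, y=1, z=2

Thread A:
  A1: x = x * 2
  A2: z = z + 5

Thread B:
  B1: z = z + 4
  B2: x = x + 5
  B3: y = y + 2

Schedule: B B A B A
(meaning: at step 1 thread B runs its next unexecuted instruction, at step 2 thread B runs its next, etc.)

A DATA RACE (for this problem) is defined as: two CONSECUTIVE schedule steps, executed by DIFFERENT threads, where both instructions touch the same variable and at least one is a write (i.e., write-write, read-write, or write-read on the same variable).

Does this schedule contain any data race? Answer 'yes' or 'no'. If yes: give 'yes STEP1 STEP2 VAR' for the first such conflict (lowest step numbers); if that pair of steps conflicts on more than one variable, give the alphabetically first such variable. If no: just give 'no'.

Steps 1,2: same thread (B). No race.
Steps 2,3: B(x = x + 5) vs A(x = x * 2). RACE on x (W-W).
Steps 3,4: A(r=x,w=x) vs B(r=y,w=y). No conflict.
Steps 4,5: B(r=y,w=y) vs A(r=z,w=z). No conflict.
First conflict at steps 2,3.

Answer: yes 2 3 x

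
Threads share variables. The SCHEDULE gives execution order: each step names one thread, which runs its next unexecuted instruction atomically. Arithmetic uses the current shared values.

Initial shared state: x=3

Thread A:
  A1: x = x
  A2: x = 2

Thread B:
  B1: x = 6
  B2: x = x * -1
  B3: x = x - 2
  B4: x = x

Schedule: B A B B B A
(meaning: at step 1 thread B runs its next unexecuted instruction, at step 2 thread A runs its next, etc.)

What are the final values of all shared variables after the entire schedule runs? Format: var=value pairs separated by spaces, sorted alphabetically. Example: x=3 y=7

Answer: x=2

Derivation:
Step 1: thread B executes B1 (x = 6). Shared: x=6. PCs: A@0 B@1
Step 2: thread A executes A1 (x = x). Shared: x=6. PCs: A@1 B@1
Step 3: thread B executes B2 (x = x * -1). Shared: x=-6. PCs: A@1 B@2
Step 4: thread B executes B3 (x = x - 2). Shared: x=-8. PCs: A@1 B@3
Step 5: thread B executes B4 (x = x). Shared: x=-8. PCs: A@1 B@4
Step 6: thread A executes A2 (x = 2). Shared: x=2. PCs: A@2 B@4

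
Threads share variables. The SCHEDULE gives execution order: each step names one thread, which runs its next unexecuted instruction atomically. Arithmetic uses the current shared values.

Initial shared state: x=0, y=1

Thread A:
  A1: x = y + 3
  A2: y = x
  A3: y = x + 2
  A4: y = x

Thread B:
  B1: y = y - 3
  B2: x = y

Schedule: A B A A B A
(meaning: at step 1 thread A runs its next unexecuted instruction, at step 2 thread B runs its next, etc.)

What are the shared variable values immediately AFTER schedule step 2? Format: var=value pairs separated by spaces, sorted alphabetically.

Answer: x=4 y=-2

Derivation:
Step 1: thread A executes A1 (x = y + 3). Shared: x=4 y=1. PCs: A@1 B@0
Step 2: thread B executes B1 (y = y - 3). Shared: x=4 y=-2. PCs: A@1 B@1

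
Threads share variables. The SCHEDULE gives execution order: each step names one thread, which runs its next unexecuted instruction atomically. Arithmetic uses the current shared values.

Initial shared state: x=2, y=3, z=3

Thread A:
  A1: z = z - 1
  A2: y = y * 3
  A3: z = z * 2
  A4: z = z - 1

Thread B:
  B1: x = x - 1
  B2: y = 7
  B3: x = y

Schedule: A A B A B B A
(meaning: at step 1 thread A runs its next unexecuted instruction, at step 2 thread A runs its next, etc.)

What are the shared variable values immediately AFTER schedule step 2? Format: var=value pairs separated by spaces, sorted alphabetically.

Answer: x=2 y=9 z=2

Derivation:
Step 1: thread A executes A1 (z = z - 1). Shared: x=2 y=3 z=2. PCs: A@1 B@0
Step 2: thread A executes A2 (y = y * 3). Shared: x=2 y=9 z=2. PCs: A@2 B@0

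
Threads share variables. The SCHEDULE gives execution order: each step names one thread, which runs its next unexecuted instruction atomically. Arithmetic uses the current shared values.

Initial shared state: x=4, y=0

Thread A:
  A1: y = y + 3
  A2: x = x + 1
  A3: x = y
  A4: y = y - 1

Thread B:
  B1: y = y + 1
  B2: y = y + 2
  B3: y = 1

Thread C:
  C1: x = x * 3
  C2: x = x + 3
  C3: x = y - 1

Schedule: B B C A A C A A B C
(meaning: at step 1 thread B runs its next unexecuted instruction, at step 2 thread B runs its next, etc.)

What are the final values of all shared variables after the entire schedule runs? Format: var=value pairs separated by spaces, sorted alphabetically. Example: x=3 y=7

Step 1: thread B executes B1 (y = y + 1). Shared: x=4 y=1. PCs: A@0 B@1 C@0
Step 2: thread B executes B2 (y = y + 2). Shared: x=4 y=3. PCs: A@0 B@2 C@0
Step 3: thread C executes C1 (x = x * 3). Shared: x=12 y=3. PCs: A@0 B@2 C@1
Step 4: thread A executes A1 (y = y + 3). Shared: x=12 y=6. PCs: A@1 B@2 C@1
Step 5: thread A executes A2 (x = x + 1). Shared: x=13 y=6. PCs: A@2 B@2 C@1
Step 6: thread C executes C2 (x = x + 3). Shared: x=16 y=6. PCs: A@2 B@2 C@2
Step 7: thread A executes A3 (x = y). Shared: x=6 y=6. PCs: A@3 B@2 C@2
Step 8: thread A executes A4 (y = y - 1). Shared: x=6 y=5. PCs: A@4 B@2 C@2
Step 9: thread B executes B3 (y = 1). Shared: x=6 y=1. PCs: A@4 B@3 C@2
Step 10: thread C executes C3 (x = y - 1). Shared: x=0 y=1. PCs: A@4 B@3 C@3

Answer: x=0 y=1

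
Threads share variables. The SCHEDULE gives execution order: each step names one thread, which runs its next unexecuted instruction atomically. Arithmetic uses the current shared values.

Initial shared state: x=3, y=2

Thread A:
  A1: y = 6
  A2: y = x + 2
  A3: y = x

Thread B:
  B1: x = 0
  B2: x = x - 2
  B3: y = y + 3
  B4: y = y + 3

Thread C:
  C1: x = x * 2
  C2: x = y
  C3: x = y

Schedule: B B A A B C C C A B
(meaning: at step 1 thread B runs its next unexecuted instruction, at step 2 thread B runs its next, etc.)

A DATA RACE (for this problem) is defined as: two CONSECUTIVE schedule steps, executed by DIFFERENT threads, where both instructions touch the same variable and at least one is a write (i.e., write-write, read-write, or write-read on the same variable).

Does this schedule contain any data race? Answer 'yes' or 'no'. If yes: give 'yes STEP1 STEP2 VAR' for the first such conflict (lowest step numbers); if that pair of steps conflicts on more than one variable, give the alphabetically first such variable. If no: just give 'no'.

Answer: yes 4 5 y

Derivation:
Steps 1,2: same thread (B). No race.
Steps 2,3: B(r=x,w=x) vs A(r=-,w=y). No conflict.
Steps 3,4: same thread (A). No race.
Steps 4,5: A(y = x + 2) vs B(y = y + 3). RACE on y (W-W).
Steps 5,6: B(r=y,w=y) vs C(r=x,w=x). No conflict.
Steps 6,7: same thread (C). No race.
Steps 7,8: same thread (C). No race.
Steps 8,9: C(x = y) vs A(y = x). RACE on x (W-R), y (R-W). Multiple vars; alphabetically first is x.
Steps 9,10: A(y = x) vs B(y = y + 3). RACE on y (W-W).
First conflict at steps 4,5.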